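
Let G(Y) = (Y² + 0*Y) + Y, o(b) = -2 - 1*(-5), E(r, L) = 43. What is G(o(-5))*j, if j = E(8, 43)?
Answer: 516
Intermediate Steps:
j = 43
o(b) = 3 (o(b) = -2 + 5 = 3)
G(Y) = Y + Y² (G(Y) = (Y² + 0) + Y = Y² + Y = Y + Y²)
G(o(-5))*j = (3*(1 + 3))*43 = (3*4)*43 = 12*43 = 516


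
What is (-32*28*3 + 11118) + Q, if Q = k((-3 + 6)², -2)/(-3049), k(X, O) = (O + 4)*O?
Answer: 25703074/3049 ≈ 8430.0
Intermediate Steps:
k(X, O) = O*(4 + O) (k(X, O) = (4 + O)*O = O*(4 + O))
Q = 4/3049 (Q = (-2*(4 - 2))/(-3049) = -(-2)*2/3049 = -1/3049*(-4) = 4/3049 ≈ 0.0013119)
(-32*28*3 + 11118) + Q = (-32*28*3 + 11118) + 4/3049 = (-896*3 + 11118) + 4/3049 = (-2688 + 11118) + 4/3049 = 8430 + 4/3049 = 25703074/3049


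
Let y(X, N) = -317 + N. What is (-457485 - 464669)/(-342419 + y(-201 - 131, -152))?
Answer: 461077/171444 ≈ 2.6894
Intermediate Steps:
(-457485 - 464669)/(-342419 + y(-201 - 131, -152)) = (-457485 - 464669)/(-342419 + (-317 - 152)) = -922154/(-342419 - 469) = -922154/(-342888) = -922154*(-1/342888) = 461077/171444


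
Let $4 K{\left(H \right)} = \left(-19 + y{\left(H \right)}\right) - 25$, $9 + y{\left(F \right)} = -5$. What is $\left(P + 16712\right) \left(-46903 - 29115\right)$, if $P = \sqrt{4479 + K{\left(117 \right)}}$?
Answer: $-1270412816 - 38009 \sqrt{17858} \approx -1.2755 \cdot 10^{9}$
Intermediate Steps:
$y{\left(F \right)} = -14$ ($y{\left(F \right)} = -9 - 5 = -14$)
$K{\left(H \right)} = - \frac{29}{2}$ ($K{\left(H \right)} = \frac{\left(-19 - 14\right) - 25}{4} = \frac{-33 - 25}{4} = \frac{1}{4} \left(-58\right) = - \frac{29}{2}$)
$P = \frac{\sqrt{17858}}{2}$ ($P = \sqrt{4479 - \frac{29}{2}} = \sqrt{\frac{8929}{2}} = \frac{\sqrt{17858}}{2} \approx 66.817$)
$\left(P + 16712\right) \left(-46903 - 29115\right) = \left(\frac{\sqrt{17858}}{2} + 16712\right) \left(-46903 - 29115\right) = \left(16712 + \frac{\sqrt{17858}}{2}\right) \left(-76018\right) = -1270412816 - 38009 \sqrt{17858}$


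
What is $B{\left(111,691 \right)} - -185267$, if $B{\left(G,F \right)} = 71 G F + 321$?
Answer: $5631359$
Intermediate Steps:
$B{\left(G,F \right)} = 321 + 71 F G$ ($B{\left(G,F \right)} = 71 F G + 321 = 321 + 71 F G$)
$B{\left(111,691 \right)} - -185267 = \left(321 + 71 \cdot 691 \cdot 111\right) - -185267 = \left(321 + 5445771\right) + 185267 = 5446092 + 185267 = 5631359$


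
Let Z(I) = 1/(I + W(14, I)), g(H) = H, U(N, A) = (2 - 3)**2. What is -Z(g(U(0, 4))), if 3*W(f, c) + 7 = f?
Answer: -3/10 ≈ -0.30000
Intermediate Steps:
W(f, c) = -7/3 + f/3
U(N, A) = 1 (U(N, A) = (-1)**2 = 1)
Z(I) = 1/(7/3 + I) (Z(I) = 1/(I + (-7/3 + (1/3)*14)) = 1/(I + (-7/3 + 14/3)) = 1/(I + 7/3) = 1/(7/3 + I))
-Z(g(U(0, 4))) = -3/(7 + 3*1) = -3/(7 + 3) = -3/10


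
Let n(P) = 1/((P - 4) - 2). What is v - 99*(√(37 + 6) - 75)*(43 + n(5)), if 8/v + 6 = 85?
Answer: 24636158/79 - 4158*√43 ≈ 2.8458e+5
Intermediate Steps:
v = 8/79 (v = 8/(-6 + 85) = 8/79 ≈ 0.10127)
n(P) = 1/(-6 + P) (n(P) = 1/((-4 + P) - 2) = 1/(-6 + P))
v - 99*(√(37 + 6) - 75)*(43 + n(5)) = 8/79 - 99*(√(37 + 6) - 75)*(43 + 1/(-6 + 5)) = 8/79 - 99*(√43 - 75)*(43 + 1/(-1)) = 8/79 - 99*(-75 + √43)*(43 - 1) = 8/79 - 99*(-75 + √43)*42 = 8/79 - 99*(-3150 + 42*√43) = 8/79 + (311850 - 4158*√43) = 24636158/79 - 4158*√43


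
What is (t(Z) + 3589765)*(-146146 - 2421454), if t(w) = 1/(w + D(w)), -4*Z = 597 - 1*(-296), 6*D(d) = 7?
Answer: -4912703961099760/533 ≈ -9.2171e+12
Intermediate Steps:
D(d) = 7/6 (D(d) = (⅙)*7 = 7/6)
Z = -893/4 (Z = -(597 - 1*(-296))/4 = -(597 + 296)/4 = -¼*893 = -893/4 ≈ -223.25)
t(w) = 1/(7/6 + w) (t(w) = 1/(w + 7/6) = 1/(7/6 + w))
(t(Z) + 3589765)*(-146146 - 2421454) = (6/(7 + 6*(-893/4)) + 3589765)*(-146146 - 2421454) = (6/(7 - 2679/2) + 3589765)*(-2567600) = (6/(-2665/2) + 3589765)*(-2567600) = (6*(-2/2665) + 3589765)*(-2567600) = (-12/2665 + 3589765)*(-2567600) = (9566723713/2665)*(-2567600) = -4912703961099760/533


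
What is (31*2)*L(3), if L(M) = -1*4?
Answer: -248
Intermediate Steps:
L(M) = -4
(31*2)*L(3) = (31*2)*(-4) = 62*(-4) = -248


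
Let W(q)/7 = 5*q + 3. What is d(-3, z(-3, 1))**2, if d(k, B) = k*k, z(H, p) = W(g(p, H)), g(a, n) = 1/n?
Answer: 81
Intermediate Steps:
W(q) = 21 + 35*q (W(q) = 7*(5*q + 3) = 7*(3 + 5*q) = 21 + 35*q)
z(H, p) = 21 + 35/H
d(k, B) = k**2
d(-3, z(-3, 1))**2 = ((-3)**2)**2 = 9**2 = 81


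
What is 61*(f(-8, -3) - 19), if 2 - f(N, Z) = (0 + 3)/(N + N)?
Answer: -16409/16 ≈ -1025.6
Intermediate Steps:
f(N, Z) = 2 - 3/(2*N) (f(N, Z) = 2 - (0 + 3)/(N + N) = 2 - 3/(2*N))
61*(f(-8, -3) - 19) = 61*((2 - 3/2/(-8)) - 19) = 61*((2 - 3/2*(-⅛)) - 19) = 61*((2 + 3/16) - 19) = 61*(35/16 - 19) = 61*(-269/16) = -16409/16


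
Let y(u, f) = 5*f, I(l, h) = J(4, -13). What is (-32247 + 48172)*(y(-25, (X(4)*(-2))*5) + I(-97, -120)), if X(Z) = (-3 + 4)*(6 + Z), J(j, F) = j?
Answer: -7898800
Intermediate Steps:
I(l, h) = 4
X(Z) = 6 + Z (X(Z) = 1*(6 + Z) = 6 + Z)
(-32247 + 48172)*(y(-25, (X(4)*(-2))*5) + I(-97, -120)) = (-32247 + 48172)*(5*(((6 + 4)*(-2))*5) + 4) = 15925*(5*((10*(-2))*5) + 4) = 15925*(5*(-20*5) + 4) = 15925*(5*(-100) + 4) = 15925*(-500 + 4) = 15925*(-496) = -7898800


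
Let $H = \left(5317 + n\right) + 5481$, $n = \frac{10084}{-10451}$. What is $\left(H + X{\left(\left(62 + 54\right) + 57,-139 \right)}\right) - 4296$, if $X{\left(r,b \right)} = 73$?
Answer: $\frac{68705241}{10451} \approx 6574.0$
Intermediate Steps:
$n = - \frac{10084}{10451}$ ($n = 10084 \left(- \frac{1}{10451}\right) = - \frac{10084}{10451} \approx -0.96488$)
$H = \frac{112839814}{10451}$ ($H = \left(5317 - \frac{10084}{10451}\right) + 5481 = \frac{55557883}{10451} + 5481 = \frac{112839814}{10451} \approx 10797.0$)
$\left(H + X{\left(\left(62 + 54\right) + 57,-139 \right)}\right) - 4296 = \left(\frac{112839814}{10451} + 73\right) - 4296 = \frac{113602737}{10451} - 4296 = \frac{68705241}{10451}$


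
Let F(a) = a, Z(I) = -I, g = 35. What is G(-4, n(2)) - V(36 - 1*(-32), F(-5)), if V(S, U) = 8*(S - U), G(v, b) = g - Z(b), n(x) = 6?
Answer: -543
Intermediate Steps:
G(v, b) = 35 + b (G(v, b) = 35 - (-1)*b = 35 + b)
V(S, U) = -8*U + 8*S
G(-4, n(2)) - V(36 - 1*(-32), F(-5)) = (35 + 6) - (-8*(-5) + 8*(36 - 1*(-32))) = 41 - (40 + 8*(36 + 32)) = 41 - (40 + 8*68) = 41 - (40 + 544) = 41 - 1*584 = 41 - 584 = -543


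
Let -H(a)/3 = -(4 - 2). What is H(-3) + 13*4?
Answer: 58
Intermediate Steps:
H(a) = 6 (H(a) = -(-3)*(4 - 2) = -(-3)*2 = -3*(-2) = 6)
H(-3) + 13*4 = 6 + 13*4 = 6 + 52 = 58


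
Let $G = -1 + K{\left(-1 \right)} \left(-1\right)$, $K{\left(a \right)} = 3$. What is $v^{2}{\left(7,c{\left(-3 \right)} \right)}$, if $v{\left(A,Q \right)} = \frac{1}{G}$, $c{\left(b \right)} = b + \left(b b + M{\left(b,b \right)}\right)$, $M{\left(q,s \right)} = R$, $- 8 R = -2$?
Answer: $\frac{1}{16} \approx 0.0625$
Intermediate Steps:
$R = \frac{1}{4}$ ($R = \left(- \frac{1}{8}\right) \left(-2\right) = \frac{1}{4} \approx 0.25$)
$M{\left(q,s \right)} = \frac{1}{4}$
$c{\left(b \right)} = \frac{1}{4} + b + b^{2}$ ($c{\left(b \right)} = b + \left(b b + \frac{1}{4}\right) = b + \left(b^{2} + \frac{1}{4}\right) = b + \left(\frac{1}{4} + b^{2}\right) = \frac{1}{4} + b + b^{2}$)
$G = -4$ ($G = -1 + 3 \left(-1\right) = -1 - 3 = -4$)
$v{\left(A,Q \right)} = - \frac{1}{4}$ ($v{\left(A,Q \right)} = \frac{1}{-4} = - \frac{1}{4}$)
$v^{2}{\left(7,c{\left(-3 \right)} \right)} = \left(- \frac{1}{4}\right)^{2} = \frac{1}{16}$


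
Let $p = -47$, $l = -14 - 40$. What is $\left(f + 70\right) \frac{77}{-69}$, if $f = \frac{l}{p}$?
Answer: $- \frac{257488}{3243} \approx -79.398$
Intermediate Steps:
$l = -54$
$f = \frac{54}{47}$ ($f = - \frac{54}{-47} = \left(-54\right) \left(- \frac{1}{47}\right) = \frac{54}{47} \approx 1.1489$)
$\left(f + 70\right) \frac{77}{-69} = \left(\frac{54}{47} + 70\right) \frac{77}{-69} = \frac{3344 \cdot 77 \left(- \frac{1}{69}\right)}{47} = \frac{3344}{47} \left(- \frac{77}{69}\right) = - \frac{257488}{3243}$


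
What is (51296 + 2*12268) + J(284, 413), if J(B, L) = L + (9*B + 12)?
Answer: 78813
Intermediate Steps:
J(B, L) = 12 + L + 9*B (J(B, L) = L + (12 + 9*B) = 12 + L + 9*B)
(51296 + 2*12268) + J(284, 413) = (51296 + 2*12268) + (12 + 413 + 9*284) = (51296 + 24536) + (12 + 413 + 2556) = 75832 + 2981 = 78813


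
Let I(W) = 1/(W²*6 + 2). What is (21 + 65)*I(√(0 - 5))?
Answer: -43/14 ≈ -3.0714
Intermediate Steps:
I(W) = 1/(2 + 6*W²) (I(W) = 1/(6*W² + 2) = 1/(2 + 6*W²))
(21 + 65)*I(√(0 - 5)) = (21 + 65)*(1/(2*(1 + 3*(√(0 - 5))²))) = 86*(1/(2*(1 + 3*(√(-5))²))) = 86*(1/(2*(1 + 3*(I*√5)²))) = 86*(1/(2*(1 + 3*(-5)))) = 86*(1/(2*(1 - 15))) = 86*((½)/(-14)) = 86*((½)*(-1/14)) = 86*(-1/28) = -43/14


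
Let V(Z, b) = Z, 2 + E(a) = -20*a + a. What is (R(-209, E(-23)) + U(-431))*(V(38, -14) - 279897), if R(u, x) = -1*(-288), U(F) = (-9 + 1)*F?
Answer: -1045553224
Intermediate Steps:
E(a) = -2 - 19*a (E(a) = -2 + (-20*a + a) = -2 - 19*a)
U(F) = -8*F
R(u, x) = 288
(R(-209, E(-23)) + U(-431))*(V(38, -14) - 279897) = (288 - 8*(-431))*(38 - 279897) = (288 + 3448)*(-279859) = 3736*(-279859) = -1045553224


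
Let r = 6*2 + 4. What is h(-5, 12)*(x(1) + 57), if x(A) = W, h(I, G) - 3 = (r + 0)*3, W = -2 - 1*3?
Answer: 2652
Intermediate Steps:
r = 16 (r = 12 + 4 = 16)
W = -5 (W = -2 - 3 = -5)
h(I, G) = 51 (h(I, G) = 3 + (16 + 0)*3 = 3 + 16*3 = 3 + 48 = 51)
x(A) = -5
h(-5, 12)*(x(1) + 57) = 51*(-5 + 57) = 51*52 = 2652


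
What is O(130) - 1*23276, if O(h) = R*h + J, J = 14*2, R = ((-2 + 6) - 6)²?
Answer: -22728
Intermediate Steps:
R = 4 (R = (4 - 6)² = (-2)² = 4)
J = 28
O(h) = 28 + 4*h (O(h) = 4*h + 28 = 28 + 4*h)
O(130) - 1*23276 = (28 + 4*130) - 1*23276 = (28 + 520) - 23276 = 548 - 23276 = -22728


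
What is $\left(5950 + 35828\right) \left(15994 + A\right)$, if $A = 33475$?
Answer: $2066715882$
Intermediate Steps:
$\left(5950 + 35828\right) \left(15994 + A\right) = \left(5950 + 35828\right) \left(15994 + 33475\right) = 41778 \cdot 49469 = 2066715882$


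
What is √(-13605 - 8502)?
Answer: I*√22107 ≈ 148.68*I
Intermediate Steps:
√(-13605 - 8502) = √(-22107) = I*√22107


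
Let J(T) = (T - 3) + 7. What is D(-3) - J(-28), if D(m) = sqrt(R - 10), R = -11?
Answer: 24 + I*sqrt(21) ≈ 24.0 + 4.5826*I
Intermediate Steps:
J(T) = 4 + T (J(T) = (-3 + T) + 7 = 4 + T)
D(m) = I*sqrt(21) (D(m) = sqrt(-11 - 10) = sqrt(-21) = I*sqrt(21))
D(-3) - J(-28) = I*sqrt(21) - (4 - 28) = I*sqrt(21) - 1*(-24) = I*sqrt(21) + 24 = 24 + I*sqrt(21)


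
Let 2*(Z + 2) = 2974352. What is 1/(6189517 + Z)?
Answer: 1/7676691 ≈ 1.3026e-7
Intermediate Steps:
Z = 1487174 (Z = -2 + (1/2)*2974352 = -2 + 1487176 = 1487174)
1/(6189517 + Z) = 1/(6189517 + 1487174) = 1/7676691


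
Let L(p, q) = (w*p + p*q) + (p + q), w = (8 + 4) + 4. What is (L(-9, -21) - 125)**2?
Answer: 12100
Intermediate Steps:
w = 16 (w = 12 + 4 = 16)
L(p, q) = q + 17*p + p*q (L(p, q) = (16*p + p*q) + (p + q) = q + 17*p + p*q)
(L(-9, -21) - 125)**2 = ((-21 + 17*(-9) - 9*(-21)) - 125)**2 = ((-21 - 153 + 189) - 125)**2 = (15 - 125)**2 = (-110)**2 = 12100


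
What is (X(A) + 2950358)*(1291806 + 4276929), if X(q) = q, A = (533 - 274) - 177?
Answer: 16430218493400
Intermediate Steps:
A = 82 (A = 259 - 177 = 82)
(X(A) + 2950358)*(1291806 + 4276929) = (82 + 2950358)*(1291806 + 4276929) = 2950440*5568735 = 16430218493400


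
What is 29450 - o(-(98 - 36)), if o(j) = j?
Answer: 29512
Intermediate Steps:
29450 - o(-(98 - 36)) = 29450 - (-1)*(98 - 36) = 29450 - (-1)*62 = 29450 - 1*(-62) = 29450 + 62 = 29512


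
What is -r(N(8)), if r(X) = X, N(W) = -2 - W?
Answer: 10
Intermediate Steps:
-r(N(8)) = -(-2 - 1*8) = -(-2 - 8) = -1*(-10) = 10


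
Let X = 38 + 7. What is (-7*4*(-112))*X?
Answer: 141120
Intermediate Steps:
X = 45
(-7*4*(-112))*X = (-7*4*(-112))*45 = -28*(-112)*45 = 3136*45 = 141120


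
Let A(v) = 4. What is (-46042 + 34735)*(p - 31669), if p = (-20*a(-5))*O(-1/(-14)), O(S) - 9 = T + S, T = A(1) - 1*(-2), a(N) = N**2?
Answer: 3103013931/7 ≈ 4.4329e+8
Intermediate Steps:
T = 6 (T = 4 - 1*(-2) = 4 + 2 = 6)
O(S) = 15 + S (O(S) = 9 + (6 + S) = 15 + S)
p = -52750/7 (p = (-20*(-5)**2)*(15 - 1/(-14)) = (-20*25)*(15 - 1*(-1/14)) = -500*(15 + 1/14) = -500*211/14 = -52750/7 ≈ -7535.7)
(-46042 + 34735)*(p - 31669) = (-46042 + 34735)*(-52750/7 - 31669) = -11307*(-274433/7) = 3103013931/7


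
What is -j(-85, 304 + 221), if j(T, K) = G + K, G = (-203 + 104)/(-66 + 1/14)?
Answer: -485961/923 ≈ -526.50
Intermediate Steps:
G = 1386/923 (G = -99/(-66 + 1/14) = -99/(-923/14) = -99*(-14/923) = 1386/923 ≈ 1.5016)
j(T, K) = 1386/923 + K
-j(-85, 304 + 221) = -(1386/923 + (304 + 221)) = -(1386/923 + 525) = -1*485961/923 = -485961/923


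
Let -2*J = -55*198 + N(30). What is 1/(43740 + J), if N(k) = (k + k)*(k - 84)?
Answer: 1/50805 ≈ 1.9683e-5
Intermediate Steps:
N(k) = 2*k*(-84 + k) (N(k) = (2*k)*(-84 + k) = 2*k*(-84 + k))
J = 7065 (J = -(-55*198 + 2*30*(-84 + 30))/2 = -(-10890 + 2*30*(-54))/2 = -(-10890 - 3240)/2 = -½*(-14130) = 7065)
1/(43740 + J) = 1/(43740 + 7065) = 1/50805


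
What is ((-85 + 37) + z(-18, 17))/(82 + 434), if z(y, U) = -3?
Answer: -17/172 ≈ -0.098837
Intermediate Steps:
((-85 + 37) + z(-18, 17))/(82 + 434) = ((-85 + 37) - 3)/(82 + 434) = (-48 - 3)/516 = -51*1/516 = -17/172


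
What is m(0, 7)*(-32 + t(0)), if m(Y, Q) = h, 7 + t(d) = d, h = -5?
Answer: 195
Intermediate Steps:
t(d) = -7 + d
m(Y, Q) = -5
m(0, 7)*(-32 + t(0)) = -5*(-32 + (-7 + 0)) = -5*(-32 - 7) = -5*(-39) = 195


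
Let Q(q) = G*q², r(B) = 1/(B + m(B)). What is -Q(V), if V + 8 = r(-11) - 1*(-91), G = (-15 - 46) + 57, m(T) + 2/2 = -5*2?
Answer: 3330625/121 ≈ 27526.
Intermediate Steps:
m(T) = -11 (m(T) = -1 - 5*2 = -1 - 10 = -11)
G = -4 (G = -61 + 57 = -4)
r(B) = 1/(-11 + B) (r(B) = 1/(B - 11) = 1/(-11 + B))
V = 1825/22 (V = -8 + (1/(-11 - 11) - 1*(-91)) = -8 + (1/(-22) + 91) = -8 + (-1/22 + 91) = -8 + 2001/22 = 1825/22 ≈ 82.955)
Q(q) = -4*q²
-Q(V) = -(-4)*(1825/22)² = -(-4)*3330625/484 = -1*(-3330625/121) = 3330625/121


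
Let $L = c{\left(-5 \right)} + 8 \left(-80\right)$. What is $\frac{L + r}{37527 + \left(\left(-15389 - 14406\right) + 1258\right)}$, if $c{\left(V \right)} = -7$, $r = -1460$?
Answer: $- \frac{2107}{8990} \approx -0.23437$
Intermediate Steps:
$L = -647$ ($L = -7 + 8 \left(-80\right) = -7 - 640 = -647$)
$\frac{L + r}{37527 + \left(\left(-15389 - 14406\right) + 1258\right)} = \frac{-647 - 1460}{37527 + \left(\left(-15389 - 14406\right) + 1258\right)} = - \frac{2107}{37527 + \left(-29795 + 1258\right)} = - \frac{2107}{37527 - 28537} = - \frac{2107}{8990}$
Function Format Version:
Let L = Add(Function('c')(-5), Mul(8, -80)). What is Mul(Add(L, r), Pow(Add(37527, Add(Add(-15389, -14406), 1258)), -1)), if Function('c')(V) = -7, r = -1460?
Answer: Rational(-2107, 8990) ≈ -0.23437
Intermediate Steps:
L = -647 (L = Add(-7, Mul(8, -80)) = Add(-7, -640) = -647)
Mul(Add(L, r), Pow(Add(37527, Add(Add(-15389, -14406), 1258)), -1)) = Mul(Add(-647, -1460), Pow(Add(37527, Add(Add(-15389, -14406), 1258)), -1)) = Mul(-2107, Pow(Add(37527, Add(-29795, 1258)), -1)) = Mul(-2107, Pow(Add(37527, -28537), -1)) = Mul(-2107, Pow(8990, -1)) = Mul(-2107, Rational(1, 8990)) = Rational(-2107, 8990)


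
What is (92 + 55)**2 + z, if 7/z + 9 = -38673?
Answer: 119411333/5526 ≈ 21609.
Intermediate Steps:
z = -1/5526 (z = 7/(-9 - 38673) = 7/(-38682) = 7*(-1/38682) = -1/5526 ≈ -0.00018096)
(92 + 55)**2 + z = (92 + 55)**2 - 1/5526 = 147**2 - 1/5526 = 21609 - 1/5526 = 119411333/5526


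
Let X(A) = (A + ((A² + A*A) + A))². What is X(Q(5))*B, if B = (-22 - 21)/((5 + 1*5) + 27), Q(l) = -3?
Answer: -6192/37 ≈ -167.35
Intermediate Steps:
B = -43/37 (B = -43/((5 + 5) + 27) = -43/(10 + 27) = -43/37 ≈ -1.1622)
X(A) = (2*A + 2*A²)² (X(A) = (A + ((A² + A²) + A))² = (A + (2*A² + A))² = (A + (A + 2*A²))² = (2*A + 2*A²)²)
X(Q(5))*B = (4*(-3)²*(1 - 3)²)*(-43/37) = (4*9*(-2)²)*(-43/37) = (4*9*4)*(-43/37) = 144*(-43/37) = -6192/37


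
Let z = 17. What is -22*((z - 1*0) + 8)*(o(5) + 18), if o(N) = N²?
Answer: -23650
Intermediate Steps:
-22*((z - 1*0) + 8)*(o(5) + 18) = -22*((17 - 1*0) + 8)*(5² + 18) = -22*((17 + 0) + 8)*(25 + 18) = -22*(17 + 8)*43 = -550*43 = -22*1075 = -23650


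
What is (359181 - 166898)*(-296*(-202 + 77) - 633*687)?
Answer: -76503829493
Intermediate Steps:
(359181 - 166898)*(-296*(-202 + 77) - 633*687) = 192283*(-296*(-125) - 434871) = 192283*(37000 - 434871) = 192283*(-397871) = -76503829493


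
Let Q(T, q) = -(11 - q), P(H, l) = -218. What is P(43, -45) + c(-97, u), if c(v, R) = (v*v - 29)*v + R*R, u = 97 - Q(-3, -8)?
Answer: -896622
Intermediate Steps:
Q(T, q) = -11 + q
u = 116 (u = 97 - (-11 - 8) = 97 - 1*(-19) = 97 + 19 = 116)
c(v, R) = R**2 + v*(-29 + v**2) (c(v, R) = (v**2 - 29)*v + R**2 = (-29 + v**2)*v + R**2 = v*(-29 + v**2) + R**2 = R**2 + v*(-29 + v**2))
P(43, -45) + c(-97, u) = -218 + (116**2 + (-97)**3 - 29*(-97)) = -218 + (13456 - 912673 + 2813) = -218 - 896404 = -896622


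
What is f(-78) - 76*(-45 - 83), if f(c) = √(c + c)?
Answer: 9728 + 2*I*√39 ≈ 9728.0 + 12.49*I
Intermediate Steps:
f(c) = √2*√c (f(c) = √(2*c) = √2*√c)
f(-78) - 76*(-45 - 83) = √2*√(-78) - 76*(-45 - 83) = √2*(I*√78) - 76*(-128) = 2*I*√39 + 9728 = 9728 + 2*I*√39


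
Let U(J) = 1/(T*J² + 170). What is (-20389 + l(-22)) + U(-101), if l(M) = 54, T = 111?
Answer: -23029001134/1132481 ≈ -20335.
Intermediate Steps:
U(J) = 1/(170 + 111*J²) (U(J) = 1/(111*J² + 170) = 1/(170 + 111*J²))
(-20389 + l(-22)) + U(-101) = (-20389 + 54) + 1/(170 + 111*(-101)²) = -20335 + 1/(170 + 111*10201) = -20335 + 1/(170 + 1132311) = -20335 + 1/1132481 = -23029001134/1132481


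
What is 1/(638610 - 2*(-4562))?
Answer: 1/647734 ≈ 1.5438e-6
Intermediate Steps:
1/(638610 - 2*(-4562)) = 1/(638610 + 9124) = 1/647734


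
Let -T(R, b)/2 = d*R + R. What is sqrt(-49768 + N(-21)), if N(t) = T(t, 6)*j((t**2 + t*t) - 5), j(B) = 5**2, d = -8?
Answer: I*sqrt(57118) ≈ 238.99*I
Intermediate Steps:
T(R, b) = 14*R (T(R, b) = -2*(-8*R + R) = -(-14)*R = 14*R)
j(B) = 25
N(t) = 350*t (N(t) = (14*t)*25 = 350*t)
sqrt(-49768 + N(-21)) = sqrt(-49768 + 350*(-21)) = sqrt(-49768 - 7350) = sqrt(-57118) = I*sqrt(57118)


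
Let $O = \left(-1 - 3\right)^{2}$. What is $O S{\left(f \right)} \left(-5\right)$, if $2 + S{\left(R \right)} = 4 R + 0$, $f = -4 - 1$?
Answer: $1760$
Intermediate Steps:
$f = -5$ ($f = -4 - 1 = -5$)
$O = 16$ ($O = \left(-4\right)^{2} = 16$)
$S{\left(R \right)} = -2 + 4 R$ ($S{\left(R \right)} = -2 + \left(4 R + 0\right) = -2 + 4 R$)
$O S{\left(f \right)} \left(-5\right) = 16 \left(-2 + 4 \left(-5\right)\right) \left(-5\right) = 16 \left(-2 - 20\right) \left(-5\right) = 16 \left(-22\right) \left(-5\right) = \left(-352\right) \left(-5\right) = 1760$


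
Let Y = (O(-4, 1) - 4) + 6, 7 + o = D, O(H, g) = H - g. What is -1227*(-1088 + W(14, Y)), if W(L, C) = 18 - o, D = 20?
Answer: 1328841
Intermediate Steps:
o = 13 (o = -7 + 20 = 13)
Y = -3 (Y = ((-4 - 1*1) - 4) + 6 = ((-4 - 1) - 4) + 6 = (-5 - 4) + 6 = -9 + 6 = -3)
W(L, C) = 5 (W(L, C) = 18 - 1*13 = 18 - 13 = 5)
-1227*(-1088 + W(14, Y)) = -1227*(-1088 + 5) = -1227*(-1083) = 1328841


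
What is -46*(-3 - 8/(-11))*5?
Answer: 5750/11 ≈ 522.73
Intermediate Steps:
-46*(-3 - 8/(-11))*5 = -46*(-3 - 8*(-1/11))*5 = -46*(-3 + 8/11)*5 = -46*(-25/11)*5 = (1150/11)*5 = 5750/11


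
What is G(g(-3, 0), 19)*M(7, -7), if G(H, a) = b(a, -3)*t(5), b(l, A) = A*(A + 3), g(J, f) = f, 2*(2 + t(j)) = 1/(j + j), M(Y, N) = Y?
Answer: 0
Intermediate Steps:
t(j) = -2 + 1/(4*j) (t(j) = -2 + 1/(2*(j + j)) = -2 + 1/(2*((2*j))) = -2 + (1/(2*j))/2 = -2 + 1/(4*j))
b(l, A) = A*(3 + A)
G(H, a) = 0 (G(H, a) = (-3*(3 - 3))*(-2 + (¼)/5) = (-3*0)*(-2 + (¼)*(⅕)) = 0*(-2 + 1/20) = 0*(-39/20) = 0)
G(g(-3, 0), 19)*M(7, -7) = 0*7 = 0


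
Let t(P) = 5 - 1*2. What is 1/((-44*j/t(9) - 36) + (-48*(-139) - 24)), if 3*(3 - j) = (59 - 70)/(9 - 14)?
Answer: 45/296044 ≈ 0.00015200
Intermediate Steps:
t(P) = 3 (t(P) = 5 - 2 = 3)
j = 34/15 (j = 3 - (59 - 70)/(3*(9 - 14)) = 3 - (-11)/(3*(-5)) = 3 - (-11)*(-1)/(3*5) = 3 - ⅓*11/5 = 3 - 11/15 = 34/15 ≈ 2.2667)
1/((-44*j/t(9) - 36) + (-48*(-139) - 24)) = 1/((-1496/(15*3) - 36) + (-48*(-139) - 24)) = 1/((-1496/(15*3) - 36) + (6672 - 24)) = 1/((-44*34/45 - 36) + 6648) = 1/((-1496/45 - 36) + 6648) = 1/(-3116/45 + 6648) = 1/(296044/45) = 45/296044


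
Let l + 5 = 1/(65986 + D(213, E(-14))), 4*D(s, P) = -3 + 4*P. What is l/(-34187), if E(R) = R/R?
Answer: 1319721/9023487715 ≈ 0.00014625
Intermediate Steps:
E(R) = 1
D(s, P) = -¾ + P (D(s, P) = (-3 + 4*P)/4 = -¾ + P)
l = -1319721/263945 (l = -5 + 1/(65986 + (-¾ + 1)) = -5 + 1/(65986 + ¼) = -5 + 1/(263945/4) = -5 + 4/263945 = -1319721/263945 ≈ -5.0000)
l/(-34187) = -1319721/263945/(-34187) = -1319721/263945*(-1/34187) = 1319721/9023487715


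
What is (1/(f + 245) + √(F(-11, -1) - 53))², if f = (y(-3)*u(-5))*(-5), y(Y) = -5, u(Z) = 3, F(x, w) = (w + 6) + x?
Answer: -6041599/102400 + I*√59/160 ≈ -59.0 + 0.048007*I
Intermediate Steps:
F(x, w) = 6 + w + x (F(x, w) = (6 + w) + x = 6 + w + x)
f = 75 (f = -5*3*(-5) = -15*(-5) = 75)
(1/(f + 245) + √(F(-11, -1) - 53))² = (1/(75 + 245) + √((6 - 1 - 11) - 53))² = (1/320 + √(-6 - 53))² = (1/320 + √(-59))² = (1/320 + I*√59)²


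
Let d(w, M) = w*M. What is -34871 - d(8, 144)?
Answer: -36023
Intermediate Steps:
d(w, M) = M*w
-34871 - d(8, 144) = -34871 - 144*8 = -34871 - 1*1152 = -34871 - 1152 = -36023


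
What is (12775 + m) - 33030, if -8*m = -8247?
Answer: -153793/8 ≈ -19224.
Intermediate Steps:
m = 8247/8 (m = -1/8*(-8247) = 8247/8 ≈ 1030.9)
(12775 + m) - 33030 = (12775 + 8247/8) - 33030 = 110447/8 - 33030 = -153793/8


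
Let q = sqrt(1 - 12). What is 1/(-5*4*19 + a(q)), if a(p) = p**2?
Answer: -1/391 ≈ -0.0025575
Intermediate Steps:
q = I*sqrt(11) (q = sqrt(-11) = I*sqrt(11) ≈ 3.3166*I)
1/(-5*4*19 + a(q)) = 1/(-5*4*19 + (I*sqrt(11))**2) = 1/(-20*19 - 11) = 1/(-380 - 11) = 1/(-391) = -1/391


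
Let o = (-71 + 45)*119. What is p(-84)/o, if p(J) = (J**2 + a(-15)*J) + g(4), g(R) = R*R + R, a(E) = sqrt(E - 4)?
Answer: -3538/1547 + 6*I*sqrt(19)/221 ≈ -2.287 + 0.11834*I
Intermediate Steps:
a(E) = sqrt(-4 + E)
g(R) = R + R**2 (g(R) = R**2 + R = R + R**2)
p(J) = 20 + J**2 + I*J*sqrt(19) (p(J) = (J**2 + sqrt(-4 - 15)*J) + 4*(1 + 4) = (J**2 + sqrt(-19)*J) + 4*5 = (J**2 + (I*sqrt(19))*J) + 20 = (J**2 + I*J*sqrt(19)) + 20 = 20 + J**2 + I*J*sqrt(19))
o = -3094 (o = -26*119 = -3094)
p(-84)/o = (20 + (-84)**2 + I*(-84)*sqrt(19))/(-3094) = (20 + 7056 - 84*I*sqrt(19))*(-1/3094) = (7076 - 84*I*sqrt(19))*(-1/3094) = -3538/1547 + 6*I*sqrt(19)/221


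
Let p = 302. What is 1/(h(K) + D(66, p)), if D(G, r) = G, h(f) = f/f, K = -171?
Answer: 1/67 ≈ 0.014925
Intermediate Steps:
h(f) = 1
1/(h(K) + D(66, p)) = 1/(1 + 66) = 1/67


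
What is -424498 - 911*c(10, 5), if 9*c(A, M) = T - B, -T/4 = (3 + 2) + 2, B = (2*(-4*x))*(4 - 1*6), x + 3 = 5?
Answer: -1255274/3 ≈ -4.1842e+5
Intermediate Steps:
x = 2 (x = -3 + 5 = 2)
B = 32 (B = (2*(-4*2))*(4 - 1*6) = (2*(-8))*(4 - 6) = -16*(-2) = 32)
T = -28 (T = -4*((3 + 2) + 2) = -4*(5 + 2) = -4*7 = -28)
c(A, M) = -20/3 (c(A, M) = (-28 - 1*32)/9 = (-28 - 32)/9 = (⅑)*(-60) = -20/3)
-424498 - 911*c(10, 5) = -424498 - 911*(-20)/3 = -424498 - 1*(-18220/3) = -424498 + 18220/3 = -1255274/3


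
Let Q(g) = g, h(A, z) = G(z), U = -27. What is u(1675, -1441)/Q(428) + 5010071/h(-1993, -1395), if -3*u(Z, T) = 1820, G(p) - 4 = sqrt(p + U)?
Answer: 3216138437/230799 - 15030213*I*sqrt(158)/1438 ≈ 13935.0 - 1.3138e+5*I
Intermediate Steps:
G(p) = 4 + sqrt(-27 + p) (G(p) = 4 + sqrt(p - 27) = 4 + sqrt(-27 + p))
u(Z, T) = -1820/3 (u(Z, T) = -1/3*1820 = -1820/3)
h(A, z) = 4 + sqrt(-27 + z)
u(1675, -1441)/Q(428) + 5010071/h(-1993, -1395) = -1820/3/428 + 5010071/(4 + sqrt(-27 - 1395)) = -1820/3*1/428 + 5010071/(4 + sqrt(-1422)) = -455/321 + 5010071/(4 + 3*I*sqrt(158))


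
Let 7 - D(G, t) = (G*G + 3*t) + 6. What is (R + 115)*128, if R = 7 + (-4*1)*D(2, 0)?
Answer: 17152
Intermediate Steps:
D(G, t) = 1 - G² - 3*t (D(G, t) = 7 - ((G*G + 3*t) + 6) = 7 - ((G² + 3*t) + 6) = 7 - (6 + G² + 3*t) = 7 + (-6 - G² - 3*t) = 1 - G² - 3*t)
R = 19 (R = 7 + (-4*1)*(1 - 1*2² - 3*0) = 7 - 4*(1 - 1*4 + 0) = 7 - 4*(1 - 4 + 0) = 7 - 4*(-3) = 7 + 12 = 19)
(R + 115)*128 = (19 + 115)*128 = 134*128 = 17152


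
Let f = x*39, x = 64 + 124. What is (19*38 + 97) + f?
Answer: 8151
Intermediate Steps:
x = 188
f = 7332 (f = 188*39 = 7332)
(19*38 + 97) + f = (19*38 + 97) + 7332 = (722 + 97) + 7332 = 819 + 7332 = 8151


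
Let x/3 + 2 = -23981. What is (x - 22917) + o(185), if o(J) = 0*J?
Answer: -94866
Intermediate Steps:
x = -71949 (x = -6 + 3*(-23981) = -6 - 71943 = -71949)
o(J) = 0
(x - 22917) + o(185) = (-71949 - 22917) + 0 = -94866 + 0 = -94866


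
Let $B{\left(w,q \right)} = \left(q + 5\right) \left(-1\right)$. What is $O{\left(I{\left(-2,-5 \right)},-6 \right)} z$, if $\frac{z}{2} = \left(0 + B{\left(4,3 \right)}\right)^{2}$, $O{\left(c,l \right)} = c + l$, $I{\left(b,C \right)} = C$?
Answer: $-1408$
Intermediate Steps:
$B{\left(w,q \right)} = -5 - q$ ($B{\left(w,q \right)} = \left(5 + q\right) \left(-1\right) = -5 - q$)
$z = 128$ ($z = 2 \left(0 - 8\right)^{2} = 2 \left(-8\right)^{2} = 2 \cdot 64 = 128$)
$O{\left(I{\left(-2,-5 \right)},-6 \right)} z = \left(-5 - 6\right) 128 = \left(-11\right) 128 = -1408$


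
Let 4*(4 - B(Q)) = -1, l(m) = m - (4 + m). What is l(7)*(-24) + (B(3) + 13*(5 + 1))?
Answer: 713/4 ≈ 178.25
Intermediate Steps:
l(m) = -4 (l(m) = m + (-4 - m) = -4)
B(Q) = 17/4 (B(Q) = 4 - ¼*(-1) = 4 + ¼ = 17/4)
l(7)*(-24) + (B(3) + 13*(5 + 1)) = -4*(-24) + (17/4 + 13*(5 + 1)) = 96 + (17/4 + 13*6) = 96 + (17/4 + 78) = 96 + 329/4 = 713/4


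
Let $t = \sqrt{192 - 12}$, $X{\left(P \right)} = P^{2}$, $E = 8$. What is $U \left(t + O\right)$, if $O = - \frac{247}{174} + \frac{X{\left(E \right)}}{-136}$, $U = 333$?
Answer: $- \frac{620601}{986} + 1998 \sqrt{5} \approx 3838.3$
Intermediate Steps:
$t = 6 \sqrt{5}$ ($t = \sqrt{180} = 6 \sqrt{5} \approx 13.416$)
$O = - \frac{5591}{2958}$ ($O = - \frac{247}{174} + \frac{8^{2}}{-136} = \left(-247\right) \frac{1}{174} + 64 \left(- \frac{1}{136}\right) = - \frac{247}{174} - \frac{8}{17} = - \frac{5591}{2958} \approx -1.8901$)
$U \left(t + O\right) = 333 \left(6 \sqrt{5} - \frac{5591}{2958}\right) = 333 \left(- \frac{5591}{2958} + 6 \sqrt{5}\right) = - \frac{620601}{986} + 1998 \sqrt{5}$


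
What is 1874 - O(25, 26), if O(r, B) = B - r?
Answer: 1873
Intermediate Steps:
1874 - O(25, 26) = 1874 - (26 - 1*25) = 1874 - (26 - 25) = 1874 - 1*1 = 1874 - 1 = 1873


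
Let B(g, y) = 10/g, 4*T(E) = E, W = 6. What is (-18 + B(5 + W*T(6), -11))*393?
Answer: -47553/7 ≈ -6793.3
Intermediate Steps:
T(E) = E/4
(-18 + B(5 + W*T(6), -11))*393 = (-18 + 10/(5 + 6*((1/4)*6)))*393 = (-18 + 10/(5 + 6*(3/2)))*393 = (-18 + 10/(5 + 9))*393 = (-18 + 10/14)*393 = (-18 + 10*(1/14))*393 = (-18 + 5/7)*393 = -121/7*393 = -47553/7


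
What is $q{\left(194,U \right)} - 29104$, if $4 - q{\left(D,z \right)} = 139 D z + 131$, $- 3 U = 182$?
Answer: $\frac{4820119}{3} \approx 1.6067 \cdot 10^{6}$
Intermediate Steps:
$U = - \frac{182}{3}$ ($U = \left(- \frac{1}{3}\right) 182 = - \frac{182}{3} \approx -60.667$)
$q{\left(D,z \right)} = -127 - 139 D z$ ($q{\left(D,z \right)} = 4 - \left(139 D z + 131\right) = 4 - \left(131 + 139 D z\right) = -127 - 139 D z$)
$q{\left(194,U \right)} - 29104 = \left(-127 - 26966 \left(- \frac{182}{3}\right)\right) - 29104 = \left(-127 + \frac{4907812}{3}\right) - 29104 = \frac{4907431}{3} - 29104 = \frac{4820119}{3}$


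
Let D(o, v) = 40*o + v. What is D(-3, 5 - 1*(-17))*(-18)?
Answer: 1764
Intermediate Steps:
D(o, v) = v + 40*o
D(-3, 5 - 1*(-17))*(-18) = ((5 - 1*(-17)) + 40*(-3))*(-18) = ((5 + 17) - 120)*(-18) = (22 - 120)*(-18) = -98*(-18) = 1764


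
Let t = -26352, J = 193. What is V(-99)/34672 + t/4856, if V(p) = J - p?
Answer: -28508081/5261476 ≈ -5.4183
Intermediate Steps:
V(p) = 193 - p
V(-99)/34672 + t/4856 = (193 - 1*(-99))/34672 - 26352/4856 = (193 + 99)*(1/34672) - 26352*1/4856 = 292*(1/34672) - 3294/607 = 73/8668 - 3294/607 = -28508081/5261476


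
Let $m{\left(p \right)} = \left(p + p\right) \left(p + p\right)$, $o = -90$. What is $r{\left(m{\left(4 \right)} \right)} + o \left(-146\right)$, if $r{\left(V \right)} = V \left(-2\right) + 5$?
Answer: $13017$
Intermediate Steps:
$m{\left(p \right)} = 4 p^{2}$ ($m{\left(p \right)} = 2 p 2 p = 4 p^{2}$)
$r{\left(V \right)} = 5 - 2 V$ ($r{\left(V \right)} = - 2 V + 5 = 5 - 2 V$)
$r{\left(m{\left(4 \right)} \right)} + o \left(-146\right) = \left(5 - 2 \cdot 4 \cdot 4^{2}\right) - -13140 = \left(5 - 2 \cdot 4 \cdot 16\right) + 13140 = \left(5 - 128\right) + 13140 = -123 + 13140 = 13017$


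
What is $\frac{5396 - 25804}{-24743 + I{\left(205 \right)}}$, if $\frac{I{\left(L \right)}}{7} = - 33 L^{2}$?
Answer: $\frac{10204}{4866259} \approx 0.0020969$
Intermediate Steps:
$I{\left(L \right)} = - 231 L^{2}$ ($I{\left(L \right)} = 7 \left(- 33 L^{2}\right) = - 231 L^{2}$)
$\frac{5396 - 25804}{-24743 + I{\left(205 \right)}} = \frac{5396 - 25804}{-24743 - 231 \cdot 205^{2}} = - \frac{20408}{-24743 - 9707775} = - \frac{20408}{-9732518} = \left(-20408\right) \left(- \frac{1}{9732518}\right) = \frac{10204}{4866259}$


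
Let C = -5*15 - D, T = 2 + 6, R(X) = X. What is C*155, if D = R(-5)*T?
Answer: -5425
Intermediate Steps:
T = 8
D = -40 (D = -5*8 = -40)
C = -35 (C = -5*15 - 1*(-40) = -75 + 40 = -35)
C*155 = -35*155 = -5425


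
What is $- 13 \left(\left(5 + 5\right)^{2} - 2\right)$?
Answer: $-1274$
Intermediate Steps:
$- 13 \left(\left(5 + 5\right)^{2} - 2\right) = - 13 \left(10^{2} - 2\right) = - 13 \left(100 - 2\right) = \left(-13\right) 98 = -1274$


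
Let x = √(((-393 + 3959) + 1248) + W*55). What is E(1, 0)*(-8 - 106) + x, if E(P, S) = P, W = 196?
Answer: -114 + √15594 ≈ 10.876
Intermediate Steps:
x = √15594 (x = √(((-393 + 3959) + 1248) + 196*55) = √((3566 + 1248) + 10780) = √(4814 + 10780) = √15594 ≈ 124.88)
E(1, 0)*(-8 - 106) + x = 1*(-8 - 106) + √15594 = 1*(-114) + √15594 = -114 + √15594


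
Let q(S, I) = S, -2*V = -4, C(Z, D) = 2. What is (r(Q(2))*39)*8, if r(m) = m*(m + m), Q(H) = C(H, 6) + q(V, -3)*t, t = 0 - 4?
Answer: 22464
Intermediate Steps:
t = -4
V = 2 (V = -1/2*(-4) = 2)
Q(H) = -6 (Q(H) = 2 + 2*(-4) = 2 - 8 = -6)
r(m) = 2*m**2 (r(m) = m*(2*m) = 2*m**2)
(r(Q(2))*39)*8 = ((2*(-6)**2)*39)*8 = ((2*36)*39)*8 = (72*39)*8 = 2808*8 = 22464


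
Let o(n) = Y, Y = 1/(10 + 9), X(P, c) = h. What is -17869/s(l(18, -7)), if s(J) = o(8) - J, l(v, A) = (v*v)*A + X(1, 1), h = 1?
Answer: -339511/43074 ≈ -7.8820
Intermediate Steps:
X(P, c) = 1
Y = 1/19 ≈ 0.052632
o(n) = 1/19
l(v, A) = 1 + A*v**2 (l(v, A) = (v*v)*A + 1 = v**2*A + 1 = A*v**2 + 1 = 1 + A*v**2)
s(J) = 1/19 - J
-17869/s(l(18, -7)) = -17869/(1/19 - (1 - 7*18**2)) = -17869/(1/19 - (1 - 7*324)) = -17869/(1/19 - (1 - 2268)) = -17869/(1/19 - 1*(-2267)) = -17869/(1/19 + 2267) = -17869/43074/19 = -17869*19/43074 = -339511/43074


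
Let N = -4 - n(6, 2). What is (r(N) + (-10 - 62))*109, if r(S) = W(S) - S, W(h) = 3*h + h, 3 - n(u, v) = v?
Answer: -9483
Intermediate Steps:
n(u, v) = 3 - v
N = -5 (N = -4 - (3 - 1*2) = -4 - (3 - 2) = -4 - 1*1 = -4 - 1 = -5)
W(h) = 4*h
r(S) = 3*S (r(S) = 4*S - S = 3*S)
(r(N) + (-10 - 62))*109 = (3*(-5) + (-10 - 62))*109 = (-15 - 72)*109 = -87*109 = -9483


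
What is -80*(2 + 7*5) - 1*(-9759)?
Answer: 6799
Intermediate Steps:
-80*(2 + 7*5) - 1*(-9759) = -80*(2 + 35) + 9759 = -80*37 + 9759 = -2960 + 9759 = 6799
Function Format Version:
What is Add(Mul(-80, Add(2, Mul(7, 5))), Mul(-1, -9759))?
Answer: 6799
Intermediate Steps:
Add(Mul(-80, Add(2, Mul(7, 5))), Mul(-1, -9759)) = Add(Mul(-80, Add(2, 35)), 9759) = Add(Mul(-80, 37), 9759) = Add(-2960, 9759) = 6799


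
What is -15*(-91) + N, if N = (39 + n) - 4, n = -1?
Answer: 1399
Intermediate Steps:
N = 34 (N = (39 - 1) - 4 = 38 - 4 = 34)
-15*(-91) + N = -15*(-91) + 34 = 1365 + 34 = 1399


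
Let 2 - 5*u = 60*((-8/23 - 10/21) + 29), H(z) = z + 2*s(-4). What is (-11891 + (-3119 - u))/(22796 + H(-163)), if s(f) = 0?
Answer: -11811192/18219565 ≈ -0.64827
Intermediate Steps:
H(z) = z (H(z) = z + 2*0 = z + 0 = z)
u = -271858/805 (u = ⅖ - 12*((-8/23 - 10/21) + 29) = ⅖ - 12*(-398/483 + 29) = ⅖ - 12*13609/483 = ⅖ - ⅕*272180/161 = ⅖ - 54436/161 = -271858/805 ≈ -337.71)
(-11891 + (-3119 - u))/(22796 + H(-163)) = (-11891 + (-3119 - 1*(-271858/805)))/(22796 - 163) = (-11891 + (-3119 + 271858/805))/22633 = (-11891 - 2238937/805)*(1/22633) = -11811192/805*1/22633 = -11811192/18219565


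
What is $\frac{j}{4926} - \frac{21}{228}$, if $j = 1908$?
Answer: $\frac{18421}{62396} \approx 0.29523$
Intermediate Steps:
$\frac{j}{4926} - \frac{21}{228} = \frac{1908}{4926} - \frac{21}{228} = 1908 \cdot \frac{1}{4926} - \frac{7}{76} = \frac{318}{821} - \frac{7}{76} = \frac{18421}{62396}$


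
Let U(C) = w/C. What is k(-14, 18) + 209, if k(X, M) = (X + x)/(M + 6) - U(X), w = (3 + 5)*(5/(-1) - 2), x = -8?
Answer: 2449/12 ≈ 204.08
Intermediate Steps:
w = -56 (w = 8*(5*(-1) - 2) = 8*(-5 - 2) = 8*(-7) = -56)
U(C) = -56/C
k(X, M) = 56/X + (-8 + X)/(6 + M) (k(X, M) = (X - 8)/(M + 6) - (-56)/X = (-8 + X)/(6 + M) + 56/X = 56/X + (-8 + X)/(6 + M))
k(-14, 18) + 209 = (336 + 56*18 - 1*(-14)*(8 - 1*(-14)))/((-14)*(6 + 18)) + 209 = -1/14*(336 + 1008 - 1*(-14)*(8 + 14))/24 + 209 = -1/14*1/24*(336 + 1008 - 1*(-14)*22) + 209 = -1/14*1/24*(336 + 1008 + 308) + 209 = -1/14*1/24*1652 + 209 = -59/12 + 209 = 2449/12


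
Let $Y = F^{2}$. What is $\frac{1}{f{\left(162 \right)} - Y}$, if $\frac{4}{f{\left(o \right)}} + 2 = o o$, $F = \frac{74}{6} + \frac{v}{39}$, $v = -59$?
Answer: $- \frac{19957041}{2336637122} \approx -0.0085409$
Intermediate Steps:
$F = \frac{422}{39}$ ($F = \frac{74}{6} - \frac{59}{39} = 74 \cdot \frac{1}{6} - \frac{59}{39} = \frac{37}{3} - \frac{59}{39} = \frac{422}{39} \approx 10.821$)
$f{\left(o \right)} = \frac{4}{-2 + o^{2}}$ ($f{\left(o \right)} = \frac{4}{-2 + o o} = \frac{4}{-2 + o^{2}}$)
$Y = \frac{178084}{1521}$ ($Y = \left(\frac{422}{39}\right)^{2} = \frac{178084}{1521} \approx 117.08$)
$\frac{1}{f{\left(162 \right)} - Y} = \frac{1}{\frac{4}{-2 + 162^{2}} - \frac{178084}{1521}} = \frac{1}{\frac{4}{-2 + 26244} - \frac{178084}{1521}} = \frac{1}{\frac{4}{26242} - \frac{178084}{1521}} = \frac{1}{4 \cdot \frac{1}{26242} - \frac{178084}{1521}} = \frac{1}{\frac{2}{13121} - \frac{178084}{1521}} = \frac{1}{- \frac{2336637122}{19957041}} = - \frac{19957041}{2336637122}$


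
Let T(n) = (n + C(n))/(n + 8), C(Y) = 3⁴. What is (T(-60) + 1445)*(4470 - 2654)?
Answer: 34104026/13 ≈ 2.6234e+6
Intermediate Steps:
C(Y) = 81
T(n) = (81 + n)/(8 + n) (T(n) = (n + 81)/(n + 8) = (81 + n)/(8 + n))
(T(-60) + 1445)*(4470 - 2654) = ((81 - 60)/(8 - 60) + 1445)*(4470 - 2654) = (21/(-52) + 1445)*1816 = (-1/52*21 + 1445)*1816 = (-21/52 + 1445)*1816 = (75119/52)*1816 = 34104026/13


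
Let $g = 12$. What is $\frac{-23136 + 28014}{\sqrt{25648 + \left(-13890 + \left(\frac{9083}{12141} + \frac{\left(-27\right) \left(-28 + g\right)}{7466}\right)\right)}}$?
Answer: $\frac{14634 \sqrt{2683771975129959973}}{532936755869} \approx 44.984$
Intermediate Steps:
$\frac{-23136 + 28014}{\sqrt{25648 + \left(-13890 + \left(\frac{9083}{12141} + \frac{\left(-27\right) \left(-28 + g\right)}{7466}\right)\right)}} = \frac{-23136 + 28014}{\sqrt{25648 - \left(\frac{168629407}{12141} - \frac{\left(-27\right) \left(-28 + 12\right)}{7466}\right)}} = \frac{4878}{\sqrt{25648 - \left(\frac{168629407}{12141} - \left(-27\right) \left(-16\right) \frac{1}{7466}\right)}} = \frac{4878}{\sqrt{25648 + \left(-13890 + \left(\frac{9083}{12141} + 432 \cdot \frac{1}{7466}\right)\right)}} = \frac{4878}{\sqrt{25648 + \left(-13890 + \left(\frac{9083}{12141} + \frac{216}{3733}\right)\right)}} = \frac{4878}{\sqrt{25648 + \left(-13890 + \frac{36529295}{45322353}\right)}} = \frac{4878}{\sqrt{25648 - \frac{629490953875}{45322353}}} = \frac{4878}{\sqrt{\frac{532936755869}{45322353}}} = \frac{4878}{\frac{1}{15107451} \sqrt{2683771975129959973}} = 4878 \frac{3 \sqrt{2683771975129959973}}{532936755869} = \frac{14634 \sqrt{2683771975129959973}}{532936755869}$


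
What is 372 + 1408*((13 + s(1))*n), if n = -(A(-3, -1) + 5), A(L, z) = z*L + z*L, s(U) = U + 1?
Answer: -231948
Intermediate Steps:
s(U) = 1 + U
A(L, z) = 2*L*z (A(L, z) = L*z + L*z = 2*L*z)
n = -11 (n = -(2*(-3)*(-1) + 5) = -(6 + 5) = -1*11 = -11)
372 + 1408*((13 + s(1))*n) = 372 + 1408*((13 + (1 + 1))*(-11)) = 372 + 1408*((13 + 2)*(-11)) = 372 + 1408*(15*(-11)) = 372 + 1408*(-165) = 372 - 232320 = -231948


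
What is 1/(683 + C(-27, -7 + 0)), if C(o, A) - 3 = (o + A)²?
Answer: 1/1842 ≈ 0.00054289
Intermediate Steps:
C(o, A) = 3 + (A + o)² (C(o, A) = 3 + (o + A)² = 3 + (A + o)²)
1/(683 + C(-27, -7 + 0)) = 1/(683 + (3 + ((-7 + 0) - 27)²)) = 1/(683 + (3 + (-7 - 27)²)) = 1/(683 + (3 + (-34)²)) = 1/(683 + (3 + 1156)) = 1/(683 + 1159) = 1/1842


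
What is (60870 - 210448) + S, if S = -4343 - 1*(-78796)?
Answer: -75125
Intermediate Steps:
S = 74453 (S = -4343 + 78796 = 74453)
(60870 - 210448) + S = (60870 - 210448) + 74453 = -149578 + 74453 = -75125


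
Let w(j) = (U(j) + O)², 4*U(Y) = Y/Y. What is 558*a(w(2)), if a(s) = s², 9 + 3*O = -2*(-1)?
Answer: 12109375/1152 ≈ 10512.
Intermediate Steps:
U(Y) = ¼ (U(Y) = (Y/Y)/4 = (¼)*1 = ¼)
O = -7/3 (O = -3 + (-2*(-1))/3 = -3 + (⅓)*2 = -3 + ⅔ = -7/3 ≈ -2.3333)
w(j) = 625/144 (w(j) = (¼ - 7/3)² = (-25/12)² = 625/144)
558*a(w(2)) = 558*(625/144)² = 558*(390625/20736) = 12109375/1152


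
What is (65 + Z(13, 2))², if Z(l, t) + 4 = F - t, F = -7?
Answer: 2704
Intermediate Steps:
Z(l, t) = -11 - t (Z(l, t) = -4 + (-7 - t) = -11 - t)
(65 + Z(13, 2))² = (65 + (-11 - 1*2))² = (65 + (-11 - 2))² = (65 - 13)² = 52² = 2704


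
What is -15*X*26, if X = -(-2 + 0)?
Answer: -780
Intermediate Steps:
X = 2 (X = -1*(-2) = 2)
-15*X*26 = -15*2*26 = -30*26 = -780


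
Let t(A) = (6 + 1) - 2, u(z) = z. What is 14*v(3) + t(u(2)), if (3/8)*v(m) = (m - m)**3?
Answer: 5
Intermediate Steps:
v(m) = 0 (v(m) = 8*(m - m)**3/3 = (8/3)*0**3 = (8/3)*0 = 0)
t(A) = 5 (t(A) = 7 - 2 = 5)
14*v(3) + t(u(2)) = 14*0 + 5 = 0 + 5 = 5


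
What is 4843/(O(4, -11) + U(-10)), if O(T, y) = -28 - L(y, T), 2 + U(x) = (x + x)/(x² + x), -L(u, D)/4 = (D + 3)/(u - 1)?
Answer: -43587/293 ≈ -148.76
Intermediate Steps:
L(u, D) = -4*(3 + D)/(-1 + u) (L(u, D) = -4*(D + 3)/(u - 1) = -4*(3 + D)/(-1 + u))
U(x) = -2 + 2*x/(x + x²) (U(x) = -2 + (x + x)/(x² + x) = -2 + (2*x)/(x + x²) = -2 + 2*x/(x + x²))
O(T, y) = -28 - 4*(-3 - T)/(-1 + y)
4843/(O(4, -11) + U(-10)) = 4843/(4*(10 + 4 - 7*(-11))/(-1 - 11) - 2*(-10)/(1 - 10)) = 4843/(4*(10 + 4 + 77)/(-12) - 2*(-10)/(-9)) = 4843/(4*(-1/12)*91 - 2*(-10)*(-⅑)) = 4843/(-91/3 - 20/9) = 4843/(-293/9) = 4843*(-9/293) = -43587/293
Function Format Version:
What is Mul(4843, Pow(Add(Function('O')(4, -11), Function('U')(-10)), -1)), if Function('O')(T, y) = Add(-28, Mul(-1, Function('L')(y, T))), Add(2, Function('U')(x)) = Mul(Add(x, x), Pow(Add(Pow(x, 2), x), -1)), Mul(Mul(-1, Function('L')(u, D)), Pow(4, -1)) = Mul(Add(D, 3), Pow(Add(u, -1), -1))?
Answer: Rational(-43587, 293) ≈ -148.76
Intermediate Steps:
Function('L')(u, D) = Mul(-4, Pow(Add(-1, u), -1), Add(3, D)) (Function('L')(u, D) = Mul(-4, Mul(Add(D, 3), Pow(Add(u, -1), -1))) = Mul(-4, Mul(Add(3, D), Pow(Add(-1, u), -1))) = Mul(-4, Mul(Pow(Add(-1, u), -1), Add(3, D))) = Mul(-4, Pow(Add(-1, u), -1), Add(3, D)))
Function('U')(x) = Add(-2, Mul(2, x, Pow(Add(x, Pow(x, 2)), -1))) (Function('U')(x) = Add(-2, Mul(Add(x, x), Pow(Add(Pow(x, 2), x), -1))) = Add(-2, Mul(Mul(2, x), Pow(Add(x, Pow(x, 2)), -1))) = Add(-2, Mul(2, x, Pow(Add(x, Pow(x, 2)), -1))))
Function('O')(T, y) = Add(-28, Mul(-4, Pow(Add(-1, y), -1), Add(-3, Mul(-1, T)))) (Function('O')(T, y) = Add(-28, Mul(-1, Mul(4, Pow(Add(-1, y), -1), Add(-3, Mul(-1, T))))) = Add(-28, Mul(-4, Pow(Add(-1, y), -1), Add(-3, Mul(-1, T)))))
Mul(4843, Pow(Add(Function('O')(4, -11), Function('U')(-10)), -1)) = Mul(4843, Pow(Add(Mul(4, Pow(Add(-1, -11), -1), Add(10, 4, Mul(-7, -11))), Mul(-2, -10, Pow(Add(1, -10), -1))), -1)) = Mul(4843, Pow(Add(Mul(4, Pow(-12, -1), Add(10, 4, 77)), Mul(-2, -10, Pow(-9, -1))), -1)) = Mul(4843, Pow(Add(Mul(4, Rational(-1, 12), 91), Mul(-2, -10, Rational(-1, 9))), -1)) = Mul(4843, Pow(Add(Rational(-91, 3), Rational(-20, 9)), -1)) = Mul(4843, Pow(Rational(-293, 9), -1)) = Mul(4843, Rational(-9, 293)) = Rational(-43587, 293)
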